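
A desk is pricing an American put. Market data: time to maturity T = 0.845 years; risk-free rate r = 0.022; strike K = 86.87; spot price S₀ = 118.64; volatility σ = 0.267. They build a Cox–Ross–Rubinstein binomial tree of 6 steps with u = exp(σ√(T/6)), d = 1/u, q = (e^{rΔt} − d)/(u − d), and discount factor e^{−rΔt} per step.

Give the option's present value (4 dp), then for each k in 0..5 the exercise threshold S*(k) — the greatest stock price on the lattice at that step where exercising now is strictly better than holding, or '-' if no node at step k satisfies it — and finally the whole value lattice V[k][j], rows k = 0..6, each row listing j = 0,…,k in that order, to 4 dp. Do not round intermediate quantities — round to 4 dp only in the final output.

price = 1.1194
boundary = - - - - - 71.8872
tree:
1.1194
1.9623 0.2506
3.3882 0.4932 0.0000
5.7354 0.9709 0.0000 0.0000
9.4507 1.9113 0.0000 0.0000 0.0000
14.9828 3.7625 0.0000 0.0000 0.0000 0.0000
21.8367 7.4066 0.0000 0.0000 0.0000 0.0000 0.0000

Δt=0.14083, u=1.10539, d=0.90466, q=0.49043, disc=e^(-rΔt)=0.99691
k=6 terminal: V=max(K-S,0) → 21.8367 7.4066 0.0000 0.0000 0.0000 0.0000 0.0000
k=5: j=0 S=71.8872 intr=14.9828 cont=14.7141 V=14.9828[EX]; j=1 S=87.8382 intr=0.0000 cont=3.7625 V=3.7625[hold]; j=2 S=107.3285 intr=0.0000 cont=0.0000 V=0.0000[hold]; j=3 S=131.1436 intr=0.0000 cont=0.0000 V=0.0000[hold]; j=4 S=160.2430 intr=0.0000 cont=0.0000 V=0.0000[hold]; j=5 S=195.7992 intr=0.0000 cont=0.0000 V=0.0000[hold]  S*(5)=71.8872
k=4: j=0 S=79.4634 intr=7.4066 cont=9.4507 V=9.4507[hold]; j=1 S=97.0955 intr=0.0000 cont=1.9113 V=1.9113[hold]; j=2 S=118.6400 intr=0.0000 cont=0.0000 V=0.0000[hold]; j=3 S=144.9649 intr=0.0000 cont=0.0000 V=0.0000[hold]; j=4 S=177.1311 intr=0.0000 cont=0.0000 V=0.0000[hold]  S*(4)=-
k=3: j=0 S=87.8382 intr=0.0000 cont=5.7354 V=5.7354[hold]; j=1 S=107.3285 intr=0.0000 cont=0.9709 V=0.9709[hold]; j=2 S=131.1436 intr=0.0000 cont=0.0000 V=0.0000[hold]; j=3 S=160.2430 intr=0.0000 cont=0.0000 V=0.0000[hold]  S*(3)=-
k=2: j=0 S=97.0955 intr=0.0000 cont=3.3882 V=3.3882[hold]; j=1 S=118.6400 intr=0.0000 cont=0.4932 V=0.4932[hold]; j=2 S=144.9649 intr=0.0000 cont=0.0000 V=0.0000[hold]  S*(2)=-
k=1: j=0 S=107.3285 intr=0.0000 cont=1.9623 V=1.9623[hold]; j=1 S=131.1436 intr=0.0000 cont=0.2506 V=0.2506[hold]  S*(1)=-
k=0: j=0 S=118.6400 intr=0.0000 cont=1.1194 V=1.1194[hold]  S*(0)=-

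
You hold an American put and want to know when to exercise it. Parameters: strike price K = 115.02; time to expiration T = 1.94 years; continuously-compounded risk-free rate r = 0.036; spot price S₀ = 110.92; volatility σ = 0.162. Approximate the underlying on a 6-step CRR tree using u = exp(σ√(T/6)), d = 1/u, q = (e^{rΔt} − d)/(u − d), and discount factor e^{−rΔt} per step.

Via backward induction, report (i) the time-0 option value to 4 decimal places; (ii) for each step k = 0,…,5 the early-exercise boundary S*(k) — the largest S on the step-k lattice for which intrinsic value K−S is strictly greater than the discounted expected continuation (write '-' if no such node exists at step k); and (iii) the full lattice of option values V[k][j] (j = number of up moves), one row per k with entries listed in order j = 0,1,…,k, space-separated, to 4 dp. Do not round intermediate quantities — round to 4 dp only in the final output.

Δt=0.32333  u=1.09649  d=0.91200  q=0.54045  discount=0.98843
step 6 (expiry): payoffs max(K−S,0) = 51.1974 38.2863 22.7633 4.1000 0.0000 0.0000 0.0000
step 5: (k=5,j=0): S=69.9810, (K−S)⁺=45.0390, hold=43.7079 ⇒ V=45.0390 exercise | (k=5,j=1): S=84.1380, (K−S)⁺=30.8820, hold=29.5510 ⇒ V=30.8820 exercise | (k=5,j=2): S=101.1589, (K−S)⁺=13.8611, hold=12.5301 ⇒ V=13.8611 exercise | (k=5,j=3): S=121.6230, (K−S)⁺=0.0000, hold=1.8624 ⇒ V=1.8624 continue | (k=5,j=4): S=146.2270, (K−S)⁺=0.0000, hold=0.0000 ⇒ V=0.0000 continue | (k=5,j=5): S=175.8084, (K−S)⁺=0.0000, hold=0.0000 ⇒ V=0.0000 continue  boundary S*=101.1589
step 4: (k=4,j=0): S=76.7337, (K−S)⁺=38.2863, hold=36.9552 ⇒ V=38.2863 exercise | (k=4,j=1): S=92.2567, (K−S)⁺=22.7633, hold=21.4322 ⇒ V=22.7633 exercise | (k=4,j=2): S=110.9200, (K−S)⁺=4.1000, hold=7.2911 ⇒ V=7.2911 continue | (k=4,j=3): S=133.3588, (K−S)⁺=0.0000, hold=0.8460 ⇒ V=0.8460 continue | (k=4,j=4): S=160.3370, (K−S)⁺=0.0000, hold=0.0000 ⇒ V=0.0000 continue  boundary S*=92.2567
step 3: (k=3,j=0): S=84.1380, (K−S)⁺=30.8820, hold=29.5510 ⇒ V=30.8820 exercise | (k=3,j=1): S=101.1589, (K−S)⁺=13.8611, hold=14.2347 ⇒ V=14.2347 continue | (k=3,j=2): S=121.6230, (K−S)⁺=0.0000, hold=3.7638 ⇒ V=3.7638 continue | (k=3,j=3): S=146.2270, (K−S)⁺=0.0000, hold=0.3843 ⇒ V=0.3843 continue  boundary S*=84.1380
step 2: (k=2,j=0): S=92.2567, (K−S)⁺=22.7633, hold=21.6318 ⇒ V=22.7633 exercise | (k=2,j=1): S=110.9200, (K−S)⁺=4.1000, hold=8.4765 ⇒ V=8.4765 continue | (k=2,j=2): S=133.3588, (K−S)⁺=0.0000, hold=1.9149 ⇒ V=1.9149 continue  boundary S*=92.2567
step 1: (k=1,j=0): S=101.1589, (K−S)⁺=13.8611, hold=14.8680 ⇒ V=14.8680 continue | (k=1,j=1): S=121.6230, (K−S)⁺=0.0000, hold=4.8732 ⇒ V=4.8732 continue  boundary S*=-
step 0: (k=0,j=0): S=110.9200, (K−S)⁺=4.1000, hold=9.3568 ⇒ V=9.3568 continue  boundary S*=-

price = 9.3568
boundary = - - 92.2567 84.1380 92.2567 101.1589
tree:
9.3568
14.8680 4.8732
22.7633 8.4765 1.9149
30.8820 14.2347 3.7638 0.3843
38.2863 22.7633 7.2911 0.8460 0.0000
45.0390 30.8820 13.8611 1.8624 0.0000 0.0000
51.1974 38.2863 22.7633 4.1000 0.0000 0.0000 0.0000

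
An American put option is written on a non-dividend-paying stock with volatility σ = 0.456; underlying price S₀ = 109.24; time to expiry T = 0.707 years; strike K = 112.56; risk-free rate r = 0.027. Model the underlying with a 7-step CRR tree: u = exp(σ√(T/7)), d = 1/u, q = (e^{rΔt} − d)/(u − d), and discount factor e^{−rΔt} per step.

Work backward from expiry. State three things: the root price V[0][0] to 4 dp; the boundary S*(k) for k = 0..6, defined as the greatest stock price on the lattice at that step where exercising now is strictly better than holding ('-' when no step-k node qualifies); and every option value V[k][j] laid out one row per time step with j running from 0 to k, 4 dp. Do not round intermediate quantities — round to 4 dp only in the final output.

price = 18.0460
boundary = - - - - 61.1831 70.7244 81.7535
tree:
18.0460
24.7573 10.6793
32.8533 15.8880 4.9428
41.9643 22.9007 8.1732 1.3754
51.3769 31.7286 13.2060 2.6181 0.0000
59.6310 41.8356 20.6609 4.9836 0.0000 0.0000
66.7715 51.3769 30.8065 9.4863 0.0000 0.0000 0.0000
72.9487 59.6310 41.8356 18.0573 0.0000 0.0000 0.0000 0.0000

Δt=0.10100, u=1.15595, d=0.86509, q=0.47322, disc=e^(-rΔt)=0.99728
k=7 terminal: V=max(K-S,0) → 72.9487 59.6310 41.8356 18.0573 0.0000 0.0000 0.0000 0.0000
k=6: j=0 S=45.7885 intr=66.7715 cont=66.4650 V=66.7715[EX]; j=1 S=61.1831 intr=51.3769 cont=51.0704 V=51.3769[EX]; j=2 S=81.7535 intr=30.8065 cont=30.4999 V=30.8065[EX]; j=3 S=109.2400 intr=3.3200 cont=9.4863 V=9.4863[hold]; j=4 S=145.9677 intr=0.0000 cont=0.0000 V=0.0000[hold]; j=5 S=195.0437 intr=0.0000 cont=0.0000 V=0.0000[hold]; j=6 S=260.6196 intr=0.0000 cont=0.0000 V=0.0000[hold]  S*(6)=81.7535
k=5: j=0 S=52.9290 intr=59.6310 cont=59.3244 V=59.6310[EX]; j=1 S=70.7244 intr=41.8356 cont=41.5291 V=41.8356[EX]; j=2 S=94.5027 intr=18.0573 cont=20.6609 V=20.6609[hold]; j=3 S=126.2755 intr=0.0000 cont=4.9836 V=4.9836[hold]; j=4 S=168.7308 intr=0.0000 cont=0.0000 V=0.0000[hold]; j=5 S=225.4600 intr=0.0000 cont=0.0000 V=0.0000[hold]  S*(5)=70.7244
k=4: j=0 S=61.1831 intr=51.3769 cont=51.0704 V=51.3769[EX]; j=1 S=81.7535 intr=30.8065 cont=31.7286 V=31.7286[hold]; j=2 S=109.2400 intr=3.3200 cont=13.2060 V=13.2060[hold]; j=3 S=145.9677 intr=0.0000 cont=2.6181 V=2.6181[hold]; j=4 S=195.0437 intr=0.0000 cont=0.0000 V=0.0000[hold]  S*(4)=61.1831
k=3: j=0 S=70.7244 intr=41.8356 cont=41.9643 V=41.9643[hold]; j=1 S=94.5027 intr=18.0573 cont=22.9007 V=22.9007[hold]; j=2 S=126.2755 intr=0.0000 cont=8.1732 V=8.1732[hold]; j=3 S=168.7308 intr=0.0000 cont=1.3754 V=1.3754[hold]  S*(3)=-
k=2: j=0 S=81.7535 intr=30.8065 cont=32.8533 V=32.8533[hold]; j=1 S=109.2400 intr=3.3200 cont=15.8880 V=15.8880[hold]; j=2 S=145.9677 intr=0.0000 cont=4.9428 V=4.9428[hold]  S*(2)=-
k=1: j=0 S=94.5027 intr=18.0573 cont=24.7573 V=24.7573[hold]; j=1 S=126.2755 intr=0.0000 cont=10.6793 V=10.6793[hold]  S*(1)=-
k=0: j=0 S=109.2400 intr=3.3200 cont=18.0460 V=18.0460[hold]  S*(0)=-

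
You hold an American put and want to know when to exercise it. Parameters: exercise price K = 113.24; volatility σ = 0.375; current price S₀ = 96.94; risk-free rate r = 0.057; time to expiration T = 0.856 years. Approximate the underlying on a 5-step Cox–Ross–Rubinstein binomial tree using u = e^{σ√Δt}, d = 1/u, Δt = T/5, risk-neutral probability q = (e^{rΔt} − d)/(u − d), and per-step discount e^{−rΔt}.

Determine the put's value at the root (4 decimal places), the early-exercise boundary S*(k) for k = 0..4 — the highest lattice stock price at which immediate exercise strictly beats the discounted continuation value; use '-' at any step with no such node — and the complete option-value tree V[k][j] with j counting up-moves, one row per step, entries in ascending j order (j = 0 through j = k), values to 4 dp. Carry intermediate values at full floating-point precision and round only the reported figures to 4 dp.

price = 21.0246
boundary = - - 71.0774 83.0075 96.9400
tree:
21.0246
30.5407 11.6473
42.1626 19.1851 4.1199
52.3780 30.2325 8.1948 0.0073
61.1253 42.1626 16.3000 0.0146 0.0000
68.6154 52.3780 30.2325 0.0290 0.0000 0.0000

Δt=0.17120  u=1.16785  d=0.85628  q=0.49276  discount=0.99029
step 5 (expiry): payoffs max(K−S,0) = 68.6154 52.3780 30.2325 0.0290 0.0000 0.0000
step 4: (k=4,j=0): S=52.1147, (K−S)⁺=61.1253, hold=60.0256 ⇒ V=61.1253 exercise | (k=4,j=1): S=71.0774, (K−S)⁺=42.1626, hold=41.0629 ⇒ V=42.1626 exercise | (k=4,j=2): S=96.9400, (K−S)⁺=16.3000, hold=15.2003 ⇒ V=16.3000 exercise | (k=4,j=3): S=132.2131, (K−S)⁺=0.0000, hold=0.0146 ⇒ V=0.0146 continue | (k=4,j=4): S=180.3207, (K−S)⁺=0.0000, hold=0.0000 ⇒ V=0.0000 continue  boundary S*=96.9400
step 3: (k=3,j=0): S=60.8620, (K−S)⁺=52.3780, hold=51.2784 ⇒ V=52.3780 exercise | (k=3,j=1): S=83.0075, (K−S)⁺=30.2325, hold=29.1328 ⇒ V=30.2325 exercise | (k=3,j=2): S=113.2110, (K−S)⁺=0.0290, hold=8.1948 ⇒ V=8.1948 continue | (k=3,j=3): S=154.4045, (K−S)⁺=0.0000, hold=0.0073 ⇒ V=0.0073 continue  boundary S*=83.0075
step 2: (k=2,j=0): S=71.0774, (K−S)⁺=42.1626, hold=41.0629 ⇒ V=42.1626 exercise | (k=2,j=1): S=96.9400, (K−S)⁺=16.3000, hold=19.1851 ⇒ V=19.1851 continue | (k=2,j=2): S=132.2131, (K−S)⁺=0.0000, hold=4.1199 ⇒ V=4.1199 continue  boundary S*=71.0774
step 1: (k=1,j=0): S=83.0075, (K−S)⁺=30.2325, hold=30.5407 ⇒ V=30.5407 continue | (k=1,j=1): S=113.2110, (K−S)⁺=0.0290, hold=11.6473 ⇒ V=11.6473 continue  boundary S*=-
step 0: (k=0,j=0): S=96.9400, (K−S)⁺=16.3000, hold=21.0246 ⇒ V=21.0246 continue  boundary S*=-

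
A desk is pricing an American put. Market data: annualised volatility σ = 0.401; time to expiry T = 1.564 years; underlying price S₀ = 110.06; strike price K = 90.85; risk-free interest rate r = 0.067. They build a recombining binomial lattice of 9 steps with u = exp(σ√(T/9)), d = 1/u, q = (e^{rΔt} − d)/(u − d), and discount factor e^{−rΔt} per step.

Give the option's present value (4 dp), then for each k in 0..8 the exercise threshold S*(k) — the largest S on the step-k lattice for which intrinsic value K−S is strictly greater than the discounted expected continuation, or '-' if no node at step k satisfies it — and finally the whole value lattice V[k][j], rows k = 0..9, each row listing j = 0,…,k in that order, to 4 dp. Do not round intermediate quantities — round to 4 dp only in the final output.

price = 8.3354
boundary = - - - - 56.3945 47.7132 56.3945 66.6553 56.3945
tree:
8.3354
12.4442 4.3108
18.0727 6.9552 1.6955
25.4186 10.9527 3.0123 0.3824
34.4555 16.7351 5.2702 0.7634 0.0000
43.1368 24.6120 9.0375 1.5238 0.0000 0.0000
50.4817 34.4555 15.0804 3.0418 0.0000 0.0000 0.0000
56.6960 43.1368 24.1947 6.0719 0.0000 0.0000 0.0000 0.0000
61.9536 50.4817 34.4555 12.1206 0.0000 0.0000 0.0000 0.0000 0.0000
66.4019 56.6960 43.1368 24.1947 0.0000 0.0000 0.0000 0.0000 0.0000 0.0000

Δt=0.17378  u=1.18195  d=0.84606  q=0.49317  discount=0.98842
step 9 (expiry): payoffs max(K−S,0) = 66.4019 56.6960 43.1368 24.1947 0.0000 0.0000 0.0000 0.0000 0.0000 0.0000
step 8: (k=8,j=0): S=28.8964, (K−S)⁺=61.9536, hold=60.9019 ⇒ V=61.9536 exercise | (k=8,j=1): S=40.3683, (K−S)⁺=50.4817, hold=49.4301 ⇒ V=50.4817 exercise | (k=8,j=2): S=56.3945, (K−S)⁺=34.4555, hold=33.4039 ⇒ V=34.4555 exercise | (k=8,j=3): S=78.7831, (K−S)⁺=12.0669, hold=12.1206 ⇒ V=12.1206 continue | (k=8,j=4): S=110.0600, (K−S)⁺=0.0000, hold=0.0000 ⇒ V=0.0000 continue | (k=8,j=5): S=153.7538, (K−S)⁺=0.0000, hold=0.0000 ⇒ V=0.0000 continue | (k=8,j=6): S=214.7941, (K−S)⁺=0.0000, hold=0.0000 ⇒ V=0.0000 continue | (k=8,j=7): S=300.0673, (K−S)⁺=0.0000, hold=0.0000 ⇒ V=0.0000 continue | (k=8,j=8): S=419.1940, (K−S)⁺=0.0000, hold=0.0000 ⇒ V=0.0000 continue  boundary S*=56.3945
step 7: (k=7,j=0): S=34.1540, (K−S)⁺=56.6960, hold=55.6443 ⇒ V=56.6960 exercise | (k=7,j=1): S=47.7132, (K−S)⁺=43.1368, hold=42.0852 ⇒ V=43.1368 exercise | (k=7,j=2): S=66.6553, (K−S)⁺=24.1947, hold=23.1692 ⇒ V=24.1947 exercise | (k=7,j=3): S=93.1175, (K−S)⁺=0.0000, hold=6.0719 ⇒ V=6.0719 continue | (k=7,j=4): S=130.0851, (K−S)⁺=0.0000, hold=0.0000 ⇒ V=0.0000 continue | (k=7,j=5): S=181.7289, (K−S)⁺=0.0000, hold=0.0000 ⇒ V=0.0000 continue | (k=7,j=6): S=253.8753, (K−S)⁺=0.0000, hold=0.0000 ⇒ V=0.0000 continue | (k=7,j=7): S=354.6638, (K−S)⁺=0.0000, hold=0.0000 ⇒ V=0.0000 continue  boundary S*=66.6553
step 6: (k=6,j=0): S=40.3683, (K−S)⁺=50.4817, hold=49.4301 ⇒ V=50.4817 exercise | (k=6,j=1): S=56.3945, (K−S)⁺=34.4555, hold=33.4039 ⇒ V=34.4555 exercise | (k=6,j=2): S=78.7831, (K−S)⁺=12.0669, hold=15.0804 ⇒ V=15.0804 continue | (k=6,j=3): S=110.0600, (K−S)⁺=0.0000, hold=3.0418 ⇒ V=3.0418 continue | (k=6,j=4): S=153.7538, (K−S)⁺=0.0000, hold=0.0000 ⇒ V=0.0000 continue | (k=6,j=5): S=214.7941, (K−S)⁺=0.0000, hold=0.0000 ⇒ V=0.0000 continue | (k=6,j=6): S=300.0673, (K−S)⁺=0.0000, hold=0.0000 ⇒ V=0.0000 continue  boundary S*=56.3945
step 5: (k=5,j=0): S=47.7132, (K−S)⁺=43.1368, hold=42.0852 ⇒ V=43.1368 exercise | (k=5,j=1): S=66.6553, (K−S)⁺=24.1947, hold=24.6120 ⇒ V=24.6120 continue | (k=5,j=2): S=93.1175, (K−S)⁺=0.0000, hold=9.0375 ⇒ V=9.0375 continue | (k=5,j=3): S=130.0851, (K−S)⁺=0.0000, hold=1.5238 ⇒ V=1.5238 continue | (k=5,j=4): S=181.7289, (K−S)⁺=0.0000, hold=0.0000 ⇒ V=0.0000 continue | (k=5,j=5): S=253.8753, (K−S)⁺=0.0000, hold=0.0000 ⇒ V=0.0000 continue  boundary S*=47.7132
step 4: (k=4,j=0): S=56.3945, (K−S)⁺=34.4555, hold=33.6073 ⇒ V=34.4555 exercise | (k=4,j=1): S=78.7831, (K−S)⁺=12.0669, hold=16.7351 ⇒ V=16.7351 continue | (k=4,j=2): S=110.0600, (K−S)⁺=0.0000, hold=5.2702 ⇒ V=5.2702 continue | (k=4,j=3): S=153.7538, (K−S)⁺=0.0000, hold=0.7634 ⇒ V=0.7634 continue | (k=4,j=4): S=214.7941, (K−S)⁺=0.0000, hold=0.0000 ⇒ V=0.0000 continue  boundary S*=56.3945
step 3: (k=3,j=0): S=66.6553, (K−S)⁺=24.1947, hold=25.4186 ⇒ V=25.4186 continue | (k=3,j=1): S=93.1175, (K−S)⁺=0.0000, hold=10.9527 ⇒ V=10.9527 continue | (k=3,j=2): S=130.0851, (K−S)⁺=0.0000, hold=3.0123 ⇒ V=3.0123 continue | (k=3,j=3): S=181.7289, (K−S)⁺=0.0000, hold=0.3824 ⇒ V=0.3824 continue  boundary S*=-
step 2: (k=2,j=0): S=78.7831, (K−S)⁺=12.0669, hold=18.0727 ⇒ V=18.0727 continue | (k=2,j=1): S=110.0600, (K−S)⁺=0.0000, hold=6.9552 ⇒ V=6.9552 continue | (k=2,j=2): S=153.7538, (K−S)⁺=0.0000, hold=1.6955 ⇒ V=1.6955 continue  boundary S*=-
step 1: (k=1,j=0): S=93.1175, (K−S)⁺=0.0000, hold=12.4442 ⇒ V=12.4442 continue | (k=1,j=1): S=130.0851, (K−S)⁺=0.0000, hold=4.3108 ⇒ V=4.3108 continue  boundary S*=-
step 0: (k=0,j=0): S=110.0600, (K−S)⁺=0.0000, hold=8.3354 ⇒ V=8.3354 continue  boundary S*=-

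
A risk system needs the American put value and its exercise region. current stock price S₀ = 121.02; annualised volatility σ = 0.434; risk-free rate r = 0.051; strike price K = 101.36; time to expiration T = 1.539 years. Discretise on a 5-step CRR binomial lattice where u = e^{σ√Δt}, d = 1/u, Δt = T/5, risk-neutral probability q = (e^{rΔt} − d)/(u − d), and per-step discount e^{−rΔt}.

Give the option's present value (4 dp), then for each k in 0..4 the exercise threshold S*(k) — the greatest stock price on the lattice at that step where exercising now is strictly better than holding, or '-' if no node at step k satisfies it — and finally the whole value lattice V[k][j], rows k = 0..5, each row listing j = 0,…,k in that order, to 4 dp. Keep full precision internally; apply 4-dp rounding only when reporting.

price = 12.2865
boundary = - - - 58.7687 74.7681
tree:
12.2865
19.2401 4.9389
29.2355 8.7312 0.8727
42.5913 15.3117 1.6809 0.0000
55.1670 26.5919 3.2378 0.0000 0.0000
65.0517 42.5913 6.2367 0.0000 0.0000 0.0000

Δt=0.30780  u=1.27224  d=0.78601  q=0.47263  discount=0.98442
step 5 (expiry): payoffs max(K−S,0) = 65.0517 42.5913 6.2367 0.0000 0.0000 0.0000
step 4: (k=4,j=0): S=46.1930, (K−S)⁺=55.1670, hold=53.5883 ⇒ V=55.1670 exercise | (k=4,j=1): S=74.7681, (K−S)⁺=26.5919, hold=25.0132 ⇒ V=26.5919 exercise | (k=4,j=2): S=121.0200, (K−S)⁺=0.0000, hold=3.2378 ⇒ V=3.2378 continue | (k=4,j=3): S=195.8835, (K−S)⁺=0.0000, hold=0.0000 ⇒ V=0.0000 continue | (k=4,j=4): S=317.0577, (K−S)⁺=0.0000, hold=0.0000 ⇒ V=0.0000 continue  boundary S*=74.7681
step 3: (k=3,j=0): S=58.7687, (K−S)⁺=42.5913, hold=41.0126 ⇒ V=42.5913 exercise | (k=3,j=1): S=95.1233, (K−S)⁺=6.2367, hold=15.3117 ⇒ V=15.3117 continue | (k=3,j=2): S=153.9669, (K−S)⁺=0.0000, hold=1.6809 ⇒ V=1.6809 continue | (k=3,j=3): S=249.2115, (K−S)⁺=0.0000, hold=0.0000 ⇒ V=0.0000 continue  boundary S*=58.7687
step 2: (k=2,j=0): S=74.7681, (K−S)⁺=26.5919, hold=29.2355 ⇒ V=29.2355 continue | (k=2,j=1): S=121.0200, (K−S)⁺=0.0000, hold=8.7312 ⇒ V=8.7312 continue | (k=2,j=2): S=195.8835, (K−S)⁺=0.0000, hold=0.8727 ⇒ V=0.8727 continue  boundary S*=-
step 1: (k=1,j=0): S=95.1233, (K−S)⁺=6.2367, hold=19.2401 ⇒ V=19.2401 continue | (k=1,j=1): S=153.9669, (K−S)⁺=0.0000, hold=4.9389 ⇒ V=4.9389 continue  boundary S*=-
step 0: (k=0,j=0): S=121.0200, (K−S)⁺=0.0000, hold=12.2865 ⇒ V=12.2865 continue  boundary S*=-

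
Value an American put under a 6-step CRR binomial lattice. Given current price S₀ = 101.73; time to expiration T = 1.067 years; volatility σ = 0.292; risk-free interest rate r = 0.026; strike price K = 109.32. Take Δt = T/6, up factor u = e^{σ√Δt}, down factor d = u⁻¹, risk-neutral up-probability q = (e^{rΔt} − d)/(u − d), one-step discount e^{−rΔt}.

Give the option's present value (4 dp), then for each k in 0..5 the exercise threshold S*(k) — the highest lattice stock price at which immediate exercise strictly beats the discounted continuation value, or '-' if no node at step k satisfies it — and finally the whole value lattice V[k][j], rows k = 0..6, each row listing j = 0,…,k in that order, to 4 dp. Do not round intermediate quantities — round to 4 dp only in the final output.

Δt=0.17783, u=1.13104, d=0.88414, q=0.48802, disc=e^(-rΔt)=0.99539
k=6 terminal: V=max(K-S,0) → 60.7261 47.1562 29.7969 7.5900 0.0000 0.0000 0.0000
k=5: j=0 S=54.9617 intr=54.3583 cont=53.8540 V=54.3583[EX]; j=1 S=70.3098 intr=39.0102 cont=38.5060 V=39.0102[EX]; j=2 S=89.9438 intr=19.3762 cont=18.8719 V=19.3762[EX]; j=3 S=115.0607 intr=0.0000 cont=3.8680 V=3.8680[hold]; j=4 S=147.1914 intr=0.0000 cont=0.0000 V=0.0000[hold]; j=5 S=188.2947 intr=0.0000 cont=0.0000 V=0.0000[hold]  S*(5)=89.9438
k=4: j=0 S=62.1638 intr=47.1562 cont=46.6519 V=47.1562[EX]; j=1 S=79.5231 intr=29.7969 cont=29.2926 V=29.7969[EX]; j=2 S=101.7300 intr=7.5900 cont=11.7533 V=11.7533[hold]; j=3 S=130.1382 intr=0.0000 cont=1.9712 V=1.9712[hold]; j=4 S=166.4793 intr=0.0000 cont=0.0000 V=0.0000[hold]  S*(4)=79.5231
k=3: j=0 S=70.3098 intr=39.0102 cont=38.5060 V=39.0102[EX]; j=1 S=89.9438 intr=19.3762 cont=20.8943 V=20.8943[hold]; j=2 S=115.0607 intr=0.0000 cont=6.9472 V=6.9472[hold]; j=3 S=147.1914 intr=0.0000 cont=1.0045 V=1.0045[hold]  S*(3)=70.3098
k=2: j=0 S=79.5231 intr=29.7969 cont=30.0301 V=30.0301[hold]; j=1 S=101.7300 intr=7.5900 cont=14.0228 V=14.0228[hold]; j=2 S=130.1382 intr=0.0000 cont=4.0284 V=4.0284[hold]  S*(2)=-
k=1: j=0 S=89.9438 intr=19.3762 cont=22.1156 V=22.1156[hold]; j=1 S=115.0607 intr=0.0000 cont=9.1031 V=9.1031[hold]  S*(1)=-
k=0: j=0 S=101.7300 intr=7.5900 cont=15.6925 V=15.6925[hold]  S*(0)=-

price = 15.6925
boundary = - - - 70.3098 79.5231 89.9438
tree:
15.6925
22.1156 9.1031
30.0301 14.0228 4.0284
39.0102 20.8943 6.9472 1.0045
47.1562 29.7969 11.7533 1.9712 0.0000
54.3583 39.0102 19.3762 3.8680 0.0000 0.0000
60.7261 47.1562 29.7969 7.5900 0.0000 0.0000 0.0000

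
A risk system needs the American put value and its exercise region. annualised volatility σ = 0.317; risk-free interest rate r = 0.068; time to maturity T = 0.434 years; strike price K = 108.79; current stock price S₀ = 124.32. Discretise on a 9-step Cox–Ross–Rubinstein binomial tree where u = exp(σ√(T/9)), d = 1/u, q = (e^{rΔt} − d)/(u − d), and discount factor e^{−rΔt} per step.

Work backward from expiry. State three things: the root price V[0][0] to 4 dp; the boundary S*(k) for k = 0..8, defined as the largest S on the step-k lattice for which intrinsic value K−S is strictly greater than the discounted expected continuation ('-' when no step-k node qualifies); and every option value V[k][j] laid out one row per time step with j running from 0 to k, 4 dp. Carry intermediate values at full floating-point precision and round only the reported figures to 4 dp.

Δt=0.04822  u=1.07209  d=0.93276  q=0.50618  discount=0.99673
step 9 (expiry): payoffs max(K−S,0) = 42.3465 32.4210 21.0130 7.9007 0.0000 0.0000 0.0000 0.0000 0.0000 0.0000
step 8: (k=8,j=0): S=71.2336, (K−S)⁺=37.5564, hold=37.2003 ⇒ V=37.5564 exercise | (k=8,j=1): S=81.8745, (K−S)⁺=26.9155, hold=26.5593 ⇒ V=26.9155 exercise | (k=8,j=2): S=94.1050, (K−S)⁺=14.6850, hold=14.3288 ⇒ V=14.6850 exercise | (k=8,j=3): S=108.1626, (K−S)⁺=0.6274, hold=3.8888 ⇒ V=3.8888 continue | (k=8,j=4): S=124.3200, (K−S)⁺=0.0000, hold=0.0000 ⇒ V=0.0000 continue | (k=8,j=5): S=142.8911, (K−S)⁺=0.0000, hold=0.0000 ⇒ V=0.0000 continue | (k=8,j=6): S=164.2363, (K−S)⁺=0.0000, hold=0.0000 ⇒ V=0.0000 continue | (k=8,j=7): S=188.7701, (K−S)⁺=0.0000, hold=0.0000 ⇒ V=0.0000 continue | (k=8,j=8): S=216.9687, (K−S)⁺=0.0000, hold=0.0000 ⇒ V=0.0000 continue  boundary S*=94.1050
step 7: (k=7,j=0): S=76.3690, (K−S)⁺=32.4210, hold=32.0649 ⇒ V=32.4210 exercise | (k=7,j=1): S=87.7770, (K−S)⁺=21.0130, hold=20.6568 ⇒ V=21.0130 exercise | (k=7,j=2): S=100.8893, (K−S)⁺=7.9007, hold=9.1900 ⇒ V=9.1900 continue | (k=7,j=3): S=115.9602, (K−S)⁺=0.0000, hold=1.9141 ⇒ V=1.9141 continue | (k=7,j=4): S=133.2825, (K−S)⁺=0.0000, hold=0.0000 ⇒ V=0.0000 continue | (k=7,j=5): S=153.1923, (K−S)⁺=0.0000, hold=0.0000 ⇒ V=0.0000 continue | (k=7,j=6): S=176.0764, (K−S)⁺=0.0000, hold=0.0000 ⇒ V=0.0000 continue | (k=7,j=7): S=202.3789, (K−S)⁺=0.0000, hold=0.0000 ⇒ V=0.0000 continue  boundary S*=87.7770
step 6: (k=6,j=0): S=81.8745, (K−S)⁺=26.9155, hold=26.5593 ⇒ V=26.9155 exercise | (k=6,j=1): S=94.1050, (K−S)⁺=14.6850, hold=14.9793 ⇒ V=14.9793 continue | (k=6,j=2): S=108.1626, (K−S)⁺=0.6274, hold=5.4891 ⇒ V=5.4891 continue | (k=6,j=3): S=124.3200, (K−S)⁺=0.0000, hold=0.9421 ⇒ V=0.9421 continue | (k=6,j=4): S=142.8911, (K−S)⁺=0.0000, hold=0.0000 ⇒ V=0.0000 continue | (k=6,j=5): S=164.2363, (K−S)⁺=0.0000, hold=0.0000 ⇒ V=0.0000 continue | (k=6,j=6): S=188.7701, (K−S)⁺=0.0000, hold=0.0000 ⇒ V=0.0000 continue  boundary S*=81.8745
step 5: (k=5,j=0): S=87.7770, (K−S)⁺=21.0130, hold=20.8053 ⇒ V=21.0130 exercise | (k=5,j=1): S=100.8893, (K−S)⁺=7.9007, hold=10.1422 ⇒ V=10.1422 continue | (k=5,j=2): S=115.9602, (K−S)⁺=0.0000, hold=3.1771 ⇒ V=3.1771 continue | (k=5,j=3): S=133.2825, (K−S)⁺=0.0000, hold=0.4637 ⇒ V=0.4637 continue | (k=5,j=4): S=153.1923, (K−S)⁺=0.0000, hold=0.0000 ⇒ V=0.0000 continue | (k=5,j=5): S=176.0764, (K−S)⁺=0.0000, hold=0.0000 ⇒ V=0.0000 continue  boundary S*=87.7770
step 4: (k=4,j=0): S=94.1050, (K−S)⁺=14.6850, hold=15.4597 ⇒ V=15.4597 continue | (k=4,j=1): S=108.1626, (K−S)⁺=0.6274, hold=6.5950 ⇒ V=6.5950 continue | (k=4,j=2): S=124.3200, (K−S)⁺=0.0000, hold=1.7977 ⇒ V=1.7977 continue | (k=4,j=3): S=142.8911, (K−S)⁺=0.0000, hold=0.2282 ⇒ V=0.2282 continue | (k=4,j=4): S=164.2363, (K−S)⁺=0.0000, hold=0.0000 ⇒ V=0.0000 continue  boundary S*=-
step 3: (k=3,j=0): S=100.8893, (K−S)⁺=7.9007, hold=10.9367 ⇒ V=10.9367 continue | (k=3,j=1): S=115.9602, (K−S)⁺=0.0000, hold=4.1531 ⇒ V=4.1531 continue | (k=3,j=2): S=133.2825, (K−S)⁺=0.0000, hold=1.0000 ⇒ V=1.0000 continue | (k=3,j=3): S=153.1923, (K−S)⁺=0.0000, hold=0.1123 ⇒ V=0.1123 continue  boundary S*=-
step 2: (k=2,j=0): S=108.1626, (K−S)⁺=0.6274, hold=7.4784 ⇒ V=7.4784 continue | (k=2,j=1): S=124.3200, (K−S)⁺=0.0000, hold=2.5487 ⇒ V=2.5487 continue | (k=2,j=2): S=142.8911, (K−S)⁺=0.0000, hold=0.5489 ⇒ V=0.5489 continue  boundary S*=-
step 1: (k=1,j=0): S=115.9602, (K−S)⁺=0.0000, hold=4.9668 ⇒ V=4.9668 continue | (k=1,j=1): S=133.2825, (K−S)⁺=0.0000, hold=1.5314 ⇒ V=1.5314 continue  boundary S*=-
step 0: (k=0,j=0): S=124.3200, (K−S)⁺=0.0000, hold=3.2173 ⇒ V=3.2173 continue  boundary S*=-

price = 3.2173
boundary = - - - - - 87.7770 81.8745 87.7770 94.1050
tree:
3.2173
4.9668 1.5314
7.4784 2.5487 0.5489
10.9367 4.1531 1.0000 0.1123
15.4597 6.5950 1.7977 0.2282 0.0000
21.0130 10.1422 3.1771 0.4637 0.0000 0.0000
26.9155 14.9793 5.4891 0.9421 0.0000 0.0000 0.0000
32.4210 21.0130 9.1900 1.9141 0.0000 0.0000 0.0000 0.0000
37.5564 26.9155 14.6850 3.8888 0.0000 0.0000 0.0000 0.0000 0.0000
42.3465 32.4210 21.0130 7.9007 0.0000 0.0000 0.0000 0.0000 0.0000 0.0000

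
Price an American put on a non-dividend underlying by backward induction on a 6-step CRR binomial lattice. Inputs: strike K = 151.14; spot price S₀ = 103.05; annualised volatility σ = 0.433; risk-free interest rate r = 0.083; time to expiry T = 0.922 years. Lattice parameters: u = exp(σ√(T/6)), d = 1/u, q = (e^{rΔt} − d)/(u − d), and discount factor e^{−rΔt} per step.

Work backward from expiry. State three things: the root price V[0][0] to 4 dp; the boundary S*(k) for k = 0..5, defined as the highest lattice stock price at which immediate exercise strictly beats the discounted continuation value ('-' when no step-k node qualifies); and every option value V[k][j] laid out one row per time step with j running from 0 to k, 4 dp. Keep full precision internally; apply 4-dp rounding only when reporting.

price = 48.5143
boundary = - 86.9625 103.0500 86.9625 103.0500 122.1136
tree:
48.5143
64.1775 33.8109
77.7535 48.0900 20.1370
89.2102 64.1775 31.8037 8.7706
98.8783 77.7535 48.0900 16.0324 1.5982
107.0370 89.2102 64.1775 29.0264 3.2072 0.0000
113.9221 98.8783 77.7535 48.0900 6.4361 0.0000 0.0000

Δt=0.15367  u=1.18499  d=0.84389  q=0.49530  discount=0.98733
step 6 (expiry): payoffs max(K−S,0) = 113.9221 98.8783 77.7535 48.0900 6.4361 0.0000 0.0000
step 5: (k=5,j=0): S=44.1030, (K−S)⁺=107.0370, hold=105.1216 ⇒ V=107.0370 exercise | (k=5,j=1): S=61.9298, (K−S)⁺=89.2102, hold=87.2947 ⇒ V=89.2102 exercise | (k=5,j=2): S=86.9625, (K−S)⁺=64.1775, hold=62.2621 ⇒ V=64.1775 exercise | (k=5,j=3): S=122.1136, (K−S)⁺=29.0264, hold=27.1109 ⇒ V=29.0264 exercise | (k=5,j=4): S=171.4732, (K−S)⁺=0.0000, hold=3.2072 ⇒ V=3.2072 continue | (k=5,j=5): S=240.7843, (K−S)⁺=0.0000, hold=0.0000 ⇒ V=0.0000 continue  boundary S*=122.1136
step 4: (k=4,j=0): S=52.2617, (K−S)⁺=98.8783, hold=96.9628 ⇒ V=98.8783 exercise | (k=4,j=1): S=73.3865, (K−S)⁺=77.7535, hold=75.8381 ⇒ V=77.7535 exercise | (k=4,j=2): S=103.0500, (K−S)⁺=48.0900, hold=46.1746 ⇒ V=48.0900 exercise | (k=4,j=3): S=144.7039, (K−S)⁺=6.4361, hold=16.0324 ⇒ V=16.0324 continue | (k=4,j=4): S=203.1946, (K−S)⁺=0.0000, hold=1.5982 ⇒ V=1.5982 continue  boundary S*=103.0500
step 3: (k=3,j=0): S=61.9298, (K−S)⁺=89.2102, hold=87.2947 ⇒ V=89.2102 exercise | (k=3,j=1): S=86.9625, (K−S)⁺=64.1775, hold=62.2621 ⇒ V=64.1775 exercise | (k=3,j=2): S=122.1136, (K−S)⁺=29.0264, hold=31.8037 ⇒ V=31.8037 continue | (k=3,j=3): S=171.4732, (K−S)⁺=0.0000, hold=8.7706 ⇒ V=8.7706 continue  boundary S*=86.9625
step 2: (k=2,j=0): S=73.3865, (K−S)⁺=77.7535, hold=75.8381 ⇒ V=77.7535 exercise | (k=2,j=1): S=103.0500, (K−S)⁺=48.0900, hold=47.5327 ⇒ V=48.0900 exercise | (k=2,j=2): S=144.7039, (K−S)⁺=6.4361, hold=20.1370 ⇒ V=20.1370 continue  boundary S*=103.0500
step 1: (k=1,j=0): S=86.9625, (K−S)⁺=64.1775, hold=62.2621 ⇒ V=64.1775 exercise | (k=1,j=1): S=122.1136, (K−S)⁺=29.0264, hold=33.8109 ⇒ V=33.8109 continue  boundary S*=86.9625
step 0: (k=0,j=0): S=103.0500, (K−S)⁺=48.0900, hold=48.5143 ⇒ V=48.5143 continue  boundary S*=-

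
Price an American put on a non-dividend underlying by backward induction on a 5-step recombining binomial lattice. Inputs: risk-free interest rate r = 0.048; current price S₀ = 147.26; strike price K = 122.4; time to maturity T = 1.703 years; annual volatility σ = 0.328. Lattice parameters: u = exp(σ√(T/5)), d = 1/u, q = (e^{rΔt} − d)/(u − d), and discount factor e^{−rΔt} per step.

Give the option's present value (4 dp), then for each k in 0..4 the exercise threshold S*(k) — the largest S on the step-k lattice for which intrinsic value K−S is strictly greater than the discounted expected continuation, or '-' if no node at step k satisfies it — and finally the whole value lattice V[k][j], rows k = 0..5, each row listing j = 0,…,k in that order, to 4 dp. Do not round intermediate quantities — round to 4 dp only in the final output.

Δt=0.34060, u=1.21097, d=0.82578, q=0.49508, disc=e^(-rΔt)=0.98378
k=5 terminal: V=max(K-S,0) → 65.8525 39.4757 0.7953 0.0000 0.0000 0.0000
k=4: j=0 S=68.4774 intr=53.9226 cont=51.9378 V=53.9226[EX]; j=1 S=100.4190 intr=21.9810 cont=19.9961 V=21.9810[EX]; j=2 S=147.2600 intr=0.0000 cont=0.3950 V=0.3950[hold]; j=3 S=215.9501 intr=0.0000 cont=0.0000 V=0.0000[hold]; j=4 S=316.6811 intr=0.0000 cont=0.0000 V=0.0000[hold]  S*(4)=100.4190
k=3: j=0 S=82.9243 intr=39.4757 cont=37.4909 V=39.4757[EX]; j=1 S=121.6047 intr=0.7953 cont=11.1110 V=11.1110[hold]; j=2 S=178.3278 intr=0.0000 cont=0.1962 V=0.1962[hold]; j=3 S=261.5097 intr=0.0000 cont=0.0000 V=0.0000[hold]  S*(3)=82.9243
k=2: j=0 S=100.4190 intr=21.9810 cont=25.0204 V=25.0204[hold]; j=1 S=147.2600 intr=0.0000 cont=5.6147 V=5.6147[hold]; j=2 S=215.9501 intr=0.0000 cont=0.0975 V=0.0975[hold]  S*(2)=-
k=1: j=0 S=121.6047 intr=0.7953 cont=15.1631 V=15.1631[hold]; j=1 S=178.3278 intr=0.0000 cont=2.8365 V=2.8365[hold]  S*(1)=-
k=0: j=0 S=147.2600 intr=0.0000 cont=8.9135 V=8.9135[hold]  S*(0)=-

price = 8.9135
boundary = - - - 82.9243 100.4190
tree:
8.9135
15.1631 2.8365
25.0204 5.6147 0.0975
39.4757 11.1110 0.1962 0.0000
53.9226 21.9810 0.3950 0.0000 0.0000
65.8525 39.4757 0.7953 0.0000 0.0000 0.0000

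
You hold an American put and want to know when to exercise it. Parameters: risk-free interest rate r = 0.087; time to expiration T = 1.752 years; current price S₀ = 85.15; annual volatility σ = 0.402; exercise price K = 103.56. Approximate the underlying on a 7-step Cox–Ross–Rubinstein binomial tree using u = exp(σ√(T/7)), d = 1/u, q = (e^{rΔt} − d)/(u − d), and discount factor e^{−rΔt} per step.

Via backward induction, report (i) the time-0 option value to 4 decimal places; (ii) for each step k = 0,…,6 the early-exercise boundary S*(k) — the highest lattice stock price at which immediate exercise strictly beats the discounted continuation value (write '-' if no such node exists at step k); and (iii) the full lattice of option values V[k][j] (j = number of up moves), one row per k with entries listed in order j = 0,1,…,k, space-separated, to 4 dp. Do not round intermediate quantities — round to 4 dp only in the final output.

price = 23.5399
boundary = - 69.6372 56.9506 69.6372 56.9506 69.6372 85.1500
tree:
23.5399
33.9228 14.3598
46.6094 22.5020 6.9819
56.9847 33.9228 12.2563 2.1012
65.4699 46.6094 20.8610 4.3317 0.0000
72.4092 56.9847 33.9228 8.9301 0.0000 0.0000
78.0843 65.4699 46.6094 18.4100 0.0000 0.0000 0.0000
82.7255 72.4092 56.9847 33.9228 0.0000 0.0000 0.0000 0.0000

Δt=0.25029, u=1.22277, d=0.81782, q=0.50425, disc=e^(-rΔt)=0.97846
k=7 terminal: V=max(K-S,0) → 82.7255 72.4092 56.9847 33.9228 0.0000 0.0000 0.0000 0.0000
k=6: j=0 S=25.4757 intr=78.0843 cont=75.8537 V=78.0843[EX]; j=1 S=38.0901 intr=65.4699 cont=63.2392 V=65.4699[EX]; j=2 S=56.9506 intr=46.6094 cont=44.3787 V=46.6094[EX]; j=3 S=85.1500 intr=18.4100 cont=16.4549 V=18.4100[EX]; j=4 S=127.3124 intr=0.0000 cont=0.0000 V=0.0000[hold]; j=5 S=190.3518 intr=0.0000 cont=0.0000 V=0.0000[hold]; j=6 S=284.6053 intr=0.0000 cont=0.0000 V=0.0000[hold]  S*(6)=85.1500
k=5: j=0 S=31.1508 intr=72.4092 cont=70.1786 V=72.4092[EX]; j=1 S=46.5753 intr=56.9847 cont=54.7541 V=56.9847[EX]; j=2 S=69.6372 intr=33.9228 cont=31.6921 V=33.9228[EX]; j=3 S=104.1185 intr=0.0000 cont=8.9301 V=8.9301[hold]; j=4 S=155.6732 intr=0.0000 cont=0.0000 V=0.0000[hold]; j=5 S=232.7555 intr=0.0000 cont=0.0000 V=0.0000[hold]  S*(5)=69.6372
k=4: j=0 S=38.0901 intr=65.4699 cont=63.2392 V=65.4699[EX]; j=1 S=56.9506 intr=46.6094 cont=44.3787 V=46.6094[EX]; j=2 S=85.1500 intr=18.4100 cont=20.8610 V=20.8610[hold]; j=3 S=127.3124 intr=0.0000 cont=4.3317 V=4.3317[hold]; j=4 S=190.3518 intr=0.0000 cont=0.0000 V=0.0000[hold]  S*(4)=56.9506
k=3: j=0 S=46.5753 intr=56.9847 cont=54.7541 V=56.9847[EX]; j=1 S=69.6372 intr=33.9228 cont=32.9014 V=33.9228[EX]; j=2 S=104.1185 intr=0.0000 cont=12.2563 V=12.2563[hold]; j=3 S=155.6732 intr=0.0000 cont=2.1012 V=2.1012[hold]  S*(3)=69.6372
k=2: j=0 S=56.9506 intr=46.6094 cont=44.3787 V=46.6094[EX]; j=1 S=85.1500 intr=18.4100 cont=22.5020 V=22.5020[hold]; j=2 S=127.3124 intr=0.0000 cont=6.9819 V=6.9819[hold]  S*(2)=56.9506
k=1: j=0 S=69.6372 intr=33.9228 cont=33.7111 V=33.9228[EX]; j=1 S=104.1185 intr=0.0000 cont=14.3598 V=14.3598[hold]  S*(1)=69.6372
k=0: j=0 S=85.1500 intr=18.4100 cont=23.5399 V=23.5399[hold]  S*(0)=-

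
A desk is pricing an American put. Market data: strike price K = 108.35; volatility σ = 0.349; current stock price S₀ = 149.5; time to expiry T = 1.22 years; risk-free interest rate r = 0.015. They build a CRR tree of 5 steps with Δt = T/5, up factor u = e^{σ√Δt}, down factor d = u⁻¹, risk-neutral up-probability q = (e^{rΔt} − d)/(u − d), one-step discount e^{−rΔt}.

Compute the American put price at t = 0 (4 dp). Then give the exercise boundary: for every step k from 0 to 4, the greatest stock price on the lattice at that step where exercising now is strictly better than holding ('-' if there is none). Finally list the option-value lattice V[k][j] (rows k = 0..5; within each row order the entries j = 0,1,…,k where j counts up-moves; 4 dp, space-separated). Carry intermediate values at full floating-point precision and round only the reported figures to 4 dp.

price = 5.4751
boundary = - - - - 75.0176
tree:
5.4751
8.9849 1.5217
14.4183 2.8687 0.0000
22.4311 5.4079 0.0000 0.0000
33.3324 10.1946 0.0000 0.0000 0.0000
45.2115 19.2182 0.0000 0.0000 0.0000 0.0000

params: Δt=0.24400 u=1.18815 d=0.84165 q=0.46759 e^(-rΔt)=0.99635
t_5 payoffs: 45.2115 19.2182 0.0000 0.0000 0.0000 0.0000
t_4: node(4,0) S=75.0176 payoff=33.3324 vs cont=32.9365 → 33.3324 [stop]  node(4,1) S=105.9015 payoff=2.4485 vs cont=10.1946 → 10.1946 [wait]  node(4,2) S=149.5000 payoff=0.0000 vs cont=0.0000 → 0.0000 [wait]  node(4,3) S=211.0474 payoff=0.0000 vs cont=0.0000 → 0.0000 [wait]  node(4,4) S=297.9333 payoff=0.0000 vs cont=0.0000 → 0.0000 [wait]  ⇒ S*(4)=75.0176
t_3: node(3,0) S=89.1318 payoff=19.2182 vs cont=22.4311 → 22.4311 [wait]  node(3,1) S=125.8264 payoff=0.0000 vs cont=5.4079 → 5.4079 [wait]  node(3,2) S=177.6277 payoff=0.0000 vs cont=0.0000 → 0.0000 [wait]  node(3,3) S=250.7550 payoff=0.0000 vs cont=0.0000 → 0.0000 [wait]  ⇒ S*(3)=-
t_2: node(2,0) S=105.9015 payoff=2.4485 vs cont=14.4183 → 14.4183 [wait]  node(2,1) S=149.5000 payoff=0.0000 vs cont=2.8687 → 2.8687 [wait]  node(2,2) S=211.0474 payoff=0.0000 vs cont=0.0000 → 0.0000 [wait]  ⇒ S*(2)=-
t_1: node(1,0) S=125.8264 payoff=0.0000 vs cont=8.9849 → 8.9849 [wait]  node(1,1) S=177.6277 payoff=0.0000 vs cont=1.5217 → 1.5217 [wait]  ⇒ S*(1)=-
t_0: node(0,0) S=149.5000 payoff=0.0000 vs cont=5.4751 → 5.4751 [wait]  ⇒ S*(0)=-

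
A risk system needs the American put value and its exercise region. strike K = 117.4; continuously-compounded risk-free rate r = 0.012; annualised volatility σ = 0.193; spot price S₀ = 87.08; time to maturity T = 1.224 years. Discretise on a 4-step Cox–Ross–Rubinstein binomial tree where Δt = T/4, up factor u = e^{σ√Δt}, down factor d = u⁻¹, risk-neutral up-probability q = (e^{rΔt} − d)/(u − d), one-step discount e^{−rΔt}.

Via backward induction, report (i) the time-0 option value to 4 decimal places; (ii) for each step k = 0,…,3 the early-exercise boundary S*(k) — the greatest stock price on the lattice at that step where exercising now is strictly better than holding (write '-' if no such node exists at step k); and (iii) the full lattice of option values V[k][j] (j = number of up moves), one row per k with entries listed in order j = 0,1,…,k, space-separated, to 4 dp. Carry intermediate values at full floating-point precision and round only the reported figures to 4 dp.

Δt=0.30600  u=1.11267  d=0.89874  q=0.49053  discount=0.99633
step 4 (expiry): payoffs max(K−S,0) = 60.5863 47.0627 30.3200 9.5920 0.0000
step 3: (k=3,j=0): S=63.2149, (K−S)⁺=54.1851, hold=53.7548 ⇒ V=54.1851 exercise | (k=3,j=1): S=78.2622, (K−S)⁺=39.1378, hold=38.7075 ⇒ V=39.1378 exercise | (k=3,j=2): S=96.8913, (K−S)⁺=20.5087, hold=20.0784 ⇒ V=20.5087 exercise | (k=3,j=3): S=119.9547, (K−S)⁺=0.0000, hold=4.8689 ⇒ V=4.8689 continue  boundary S*=96.8913
step 2: (k=2,j=0): S=70.3373, (K−S)⁺=47.0627, hold=46.6324 ⇒ V=47.0627 exercise | (k=2,j=1): S=87.0800, (K−S)⁺=30.3200, hold=29.8897 ⇒ V=30.3200 exercise | (k=2,j=2): S=107.8080, (K−S)⁺=9.5920, hold=12.7899 ⇒ V=12.7899 continue  boundary S*=87.0800
step 1: (k=1,j=0): S=78.2622, (K−S)⁺=39.1378, hold=38.7075 ⇒ V=39.1378 exercise | (k=1,j=1): S=96.8913, (K−S)⁺=20.5087, hold=21.6413 ⇒ V=21.6413 continue  boundary S*=78.2622
step 0: (k=0,j=0): S=87.0800, (K−S)⁺=30.3200, hold=30.4432 ⇒ V=30.4432 continue  boundary S*=-

price = 30.4432
boundary = - 78.2622 87.0800 96.8913
tree:
30.4432
39.1378 21.6413
47.0627 30.3200 12.7899
54.1851 39.1378 20.5087 4.8689
60.5863 47.0627 30.3200 9.5920 0.0000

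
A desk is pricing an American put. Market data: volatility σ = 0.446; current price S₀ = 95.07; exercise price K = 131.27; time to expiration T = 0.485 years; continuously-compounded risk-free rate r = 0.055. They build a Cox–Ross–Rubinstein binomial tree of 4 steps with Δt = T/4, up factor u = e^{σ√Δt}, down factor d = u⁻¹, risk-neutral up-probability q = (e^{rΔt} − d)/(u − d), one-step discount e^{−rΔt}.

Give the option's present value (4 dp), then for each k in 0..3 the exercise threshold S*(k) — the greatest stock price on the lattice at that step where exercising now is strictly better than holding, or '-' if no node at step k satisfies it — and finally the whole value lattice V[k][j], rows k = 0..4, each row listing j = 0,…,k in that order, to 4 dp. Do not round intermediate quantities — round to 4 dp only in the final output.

price = 37.0267
boundary = - 81.3948 95.0700 111.0427
tree:
37.0267
49.8752 23.7710
61.5832 36.2000 10.7809
71.6072 49.8752 20.2273 0.8073
80.1893 61.5832 36.2000 1.5710 0.0000

Δt=0.12125, u=1.16801, d=0.85616, q=0.48271, disc=e^(-rΔt)=0.99335
k=4 terminal: V=max(K-S,0) → 80.1893 61.5832 36.2000 1.5710 0.0000
k=3: j=0 S=59.6628 intr=71.6072 cont=70.7347 V=71.6072[EX]; j=1 S=81.3948 intr=49.8752 cont=49.0027 V=49.8752[EX]; j=2 S=111.0427 intr=20.2273 cont=19.3548 V=20.2273[EX]; j=3 S=151.4898 intr=0.0000 cont=0.8073 V=0.8073[hold]  S*(3)=111.0427
k=2: j=0 S=69.6868 intr=61.5832 cont=60.7107 V=61.5832[EX]; j=1 S=95.0700 intr=36.2000 cont=35.3275 V=36.2000[EX]; j=2 S=129.6990 intr=1.5710 cont=10.7809 V=10.7809[hold]  S*(2)=95.0700
k=1: j=0 S=81.3948 intr=49.8752 cont=49.0027 V=49.8752[EX]; j=1 S=111.0427 intr=20.2273 cont=23.7710 V=23.7710[hold]  S*(1)=81.3948
k=0: j=0 S=95.0700 intr=36.2000 cont=37.0267 V=37.0267[hold]  S*(0)=-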